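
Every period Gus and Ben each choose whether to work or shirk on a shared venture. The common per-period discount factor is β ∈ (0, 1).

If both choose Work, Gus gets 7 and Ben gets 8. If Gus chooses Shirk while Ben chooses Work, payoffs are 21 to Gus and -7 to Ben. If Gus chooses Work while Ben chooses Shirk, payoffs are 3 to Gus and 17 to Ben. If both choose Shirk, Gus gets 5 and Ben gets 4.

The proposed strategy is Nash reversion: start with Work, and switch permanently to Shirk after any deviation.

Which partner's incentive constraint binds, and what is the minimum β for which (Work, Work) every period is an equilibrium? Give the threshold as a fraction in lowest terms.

Gus; β ≥ 7/8

Gus's threshold: (21−7)/(21−5) = 7/8.
Ben's threshold: (17−8)/(17−4) = 9/13.
7/8 > 9/13, so Gus binds and β* = 7/8.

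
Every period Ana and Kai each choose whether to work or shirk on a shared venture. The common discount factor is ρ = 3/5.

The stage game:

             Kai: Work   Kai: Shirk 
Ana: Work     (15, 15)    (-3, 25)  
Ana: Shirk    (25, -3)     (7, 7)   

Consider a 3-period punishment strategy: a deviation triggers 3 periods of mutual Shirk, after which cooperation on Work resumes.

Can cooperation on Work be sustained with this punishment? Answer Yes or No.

IC: ρ+…+ρ^3 ≥ (25−15)/(15−7) = 5/4.
At ρ = 3/5: partial sum = 1.1760 < 1.2500. Cooperation not sustainable.

No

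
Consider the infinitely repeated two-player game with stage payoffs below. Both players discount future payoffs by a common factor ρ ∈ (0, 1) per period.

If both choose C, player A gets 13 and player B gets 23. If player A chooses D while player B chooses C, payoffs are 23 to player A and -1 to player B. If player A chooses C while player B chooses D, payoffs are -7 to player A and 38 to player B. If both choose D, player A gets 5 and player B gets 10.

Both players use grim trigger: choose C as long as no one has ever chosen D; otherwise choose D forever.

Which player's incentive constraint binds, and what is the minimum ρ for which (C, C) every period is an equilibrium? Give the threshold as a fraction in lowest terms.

For player A: deviation gain 23−13 = 10, per-period punishment loss 13−5 = 8. IC gives ρ ≥ 10/18 = 5/9.
For player B: gain 15, loss 13 per period, so ρ ≥ 15/28.
The tighter constraint is player A's, so cooperation needs ρ ≥ 5/9.

player A; ρ ≥ 5/9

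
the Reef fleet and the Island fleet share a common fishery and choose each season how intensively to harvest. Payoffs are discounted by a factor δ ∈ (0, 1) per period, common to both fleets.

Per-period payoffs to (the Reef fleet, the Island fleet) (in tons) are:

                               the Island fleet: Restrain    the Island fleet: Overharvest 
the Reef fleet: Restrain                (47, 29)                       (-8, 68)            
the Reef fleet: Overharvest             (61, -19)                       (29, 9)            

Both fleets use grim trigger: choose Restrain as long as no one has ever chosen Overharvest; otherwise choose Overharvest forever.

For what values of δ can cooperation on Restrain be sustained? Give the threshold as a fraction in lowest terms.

For the Reef fleet: deviation gain 61−47 = 14, per-period punishment loss 47−29 = 18. IC gives δ ≥ 14/32 = 7/16.
For the Island fleet: gain 39, loss 20 per period, so δ ≥ 39/59.
The tighter constraint is the Island fleet's, so cooperation needs δ ≥ 39/59.

39/59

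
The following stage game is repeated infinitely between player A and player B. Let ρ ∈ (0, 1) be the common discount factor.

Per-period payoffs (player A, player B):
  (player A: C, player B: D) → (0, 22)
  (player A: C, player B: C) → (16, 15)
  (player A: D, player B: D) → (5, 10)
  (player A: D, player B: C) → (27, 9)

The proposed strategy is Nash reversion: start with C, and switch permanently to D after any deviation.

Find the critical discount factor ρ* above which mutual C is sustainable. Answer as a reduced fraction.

player A's threshold: (27−16)/(27−5) = 1/2.
player B's threshold: (22−15)/(22−10) = 7/12.
1/2 < 7/12, so player B binds and ρ* = 7/12.

7/12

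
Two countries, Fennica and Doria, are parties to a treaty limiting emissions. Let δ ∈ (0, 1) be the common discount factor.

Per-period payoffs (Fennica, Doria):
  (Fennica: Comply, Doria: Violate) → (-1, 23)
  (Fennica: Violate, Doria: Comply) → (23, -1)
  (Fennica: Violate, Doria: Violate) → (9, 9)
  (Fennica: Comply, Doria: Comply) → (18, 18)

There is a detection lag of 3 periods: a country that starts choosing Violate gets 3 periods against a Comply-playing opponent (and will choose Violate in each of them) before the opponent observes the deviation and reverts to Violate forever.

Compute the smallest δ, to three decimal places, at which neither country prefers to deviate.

0.709

Deviating for the 3 undetected periods gains 23−18 = 5 per period over cooperation, then loses 18−9 = 9 per period forever once punishment starts.
Gain: 5(1 + δ + … + δ^2); loss: 9·δ^3/(1−δ).
No profitable deviation ⇔ 5(1−δ^3) ≤ 9·δ^3, i.e. δ^3 ≥ 5/(5+9) = 5/14.
Hence δ ≥ (5/14)^(1/3) ≈ 0.709.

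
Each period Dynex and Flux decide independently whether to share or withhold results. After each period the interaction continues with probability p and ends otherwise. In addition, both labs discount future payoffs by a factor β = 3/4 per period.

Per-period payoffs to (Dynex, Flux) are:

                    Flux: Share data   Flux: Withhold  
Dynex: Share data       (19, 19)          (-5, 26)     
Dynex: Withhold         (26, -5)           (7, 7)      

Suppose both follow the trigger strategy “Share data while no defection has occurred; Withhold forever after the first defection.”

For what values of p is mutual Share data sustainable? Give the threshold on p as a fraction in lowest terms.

Expected continuation weight on next period's payoff is β·p = 3/4·p, which plays the role of the discount factor.
Cooperation requires 3/4·p ≥ (26−19)/(26−7) = 7/19, hence p ≥ 28/57.

28/57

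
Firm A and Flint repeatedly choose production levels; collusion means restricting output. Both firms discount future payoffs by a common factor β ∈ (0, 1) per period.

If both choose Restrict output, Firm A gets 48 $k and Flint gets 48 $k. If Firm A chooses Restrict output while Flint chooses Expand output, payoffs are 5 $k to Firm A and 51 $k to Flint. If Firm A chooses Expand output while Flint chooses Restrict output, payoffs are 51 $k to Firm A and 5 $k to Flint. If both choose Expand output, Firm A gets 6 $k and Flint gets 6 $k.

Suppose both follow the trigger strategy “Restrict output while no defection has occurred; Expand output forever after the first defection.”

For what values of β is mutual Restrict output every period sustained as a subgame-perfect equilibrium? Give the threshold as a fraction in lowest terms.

1/15

Under grim trigger the critical discount factor is (T−C)/(T−P) with T = 51, C = 48, P = 6.
β* = (51−48)/(51−6) = 3/45 = 1/15.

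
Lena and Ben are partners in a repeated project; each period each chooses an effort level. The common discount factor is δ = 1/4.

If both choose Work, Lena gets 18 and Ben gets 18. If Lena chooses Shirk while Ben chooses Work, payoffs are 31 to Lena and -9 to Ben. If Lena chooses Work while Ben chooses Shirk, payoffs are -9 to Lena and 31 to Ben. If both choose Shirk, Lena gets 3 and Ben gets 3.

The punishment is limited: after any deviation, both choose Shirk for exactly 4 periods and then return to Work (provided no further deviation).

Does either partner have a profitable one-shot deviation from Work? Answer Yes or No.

Comparing payoff streams over the 5 periods until play realigns: cooperate → 18(1+δ+…+δ^4); deviate → 31 + 3(δ+…+δ^4).
Cooperation is sustained iff (18−3)(δ+…+δ^4) ≥ 31−18.
δ+…+δ^4 = 1/4·(1−(1/4)^4)/(1−1/4) = 0.3320, and (31−18)/(18−3) = 0.8667.
0.3320 < 0.8667, so cooperation is not sustainable.

Yes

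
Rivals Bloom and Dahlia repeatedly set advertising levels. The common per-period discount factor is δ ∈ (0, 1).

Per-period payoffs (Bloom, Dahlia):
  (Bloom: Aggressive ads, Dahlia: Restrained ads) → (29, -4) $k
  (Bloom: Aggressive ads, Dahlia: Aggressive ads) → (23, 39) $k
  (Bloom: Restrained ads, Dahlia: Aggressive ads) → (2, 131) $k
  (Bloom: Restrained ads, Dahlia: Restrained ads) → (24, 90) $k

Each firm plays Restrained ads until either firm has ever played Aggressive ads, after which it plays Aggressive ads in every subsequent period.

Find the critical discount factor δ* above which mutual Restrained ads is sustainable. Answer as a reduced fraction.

5/6

Bloom's threshold: (29−24)/(29−23) = 5/6.
Dahlia's threshold: (131−90)/(131−39) = 41/92.
5/6 > 41/92, so Bloom binds and δ* = 5/6.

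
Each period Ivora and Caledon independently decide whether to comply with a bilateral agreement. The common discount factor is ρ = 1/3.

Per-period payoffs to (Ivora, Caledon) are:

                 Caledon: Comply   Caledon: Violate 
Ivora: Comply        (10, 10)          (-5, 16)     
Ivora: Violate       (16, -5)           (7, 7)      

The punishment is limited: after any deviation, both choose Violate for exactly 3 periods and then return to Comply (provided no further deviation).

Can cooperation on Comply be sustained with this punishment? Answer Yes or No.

No

A one-shot deviation gives 16 now, then 7 for 3 periods, then back to 10.
Gain from deviating: (16−10) today; loss: (10−7) in each of the next 3 periods.
No-deviation condition: (10−7)(ρ+…+ρ^3) ≥ 16−10, i.e. ρ+…+ρ^3 ≥ 2.
At ρ = 1/3: ρ+…+ρ^3 = 0.4815 < 2.0000.
So cooperation is not sustainable.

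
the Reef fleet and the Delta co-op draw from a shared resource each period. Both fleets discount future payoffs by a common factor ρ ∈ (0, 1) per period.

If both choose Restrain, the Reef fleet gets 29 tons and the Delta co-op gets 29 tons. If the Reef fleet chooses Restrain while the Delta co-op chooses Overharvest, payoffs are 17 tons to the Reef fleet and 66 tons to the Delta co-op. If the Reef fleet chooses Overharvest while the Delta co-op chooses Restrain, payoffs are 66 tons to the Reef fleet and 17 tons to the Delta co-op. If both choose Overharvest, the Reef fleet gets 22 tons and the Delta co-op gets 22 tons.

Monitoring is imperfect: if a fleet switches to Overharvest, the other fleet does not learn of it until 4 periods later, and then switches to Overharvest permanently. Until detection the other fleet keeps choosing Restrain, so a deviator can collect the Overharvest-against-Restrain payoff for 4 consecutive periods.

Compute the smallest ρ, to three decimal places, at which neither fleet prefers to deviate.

The best deviation is to choose Overharvest for all 4 undetected periods, earning 66 each, then 22 forever once detected.
Deviation value: 66(1−ρ^4)/(1−ρ) + 22ρ^4/(1−ρ); cooperation value: 29/(1−ρ).
IC: 29 ≥ 66(1−ρ^4) + 22ρ^4 = 66 − 44ρ^4.
So ρ^4 ≥ 37/44, giving ρ ≥ (37/44)^(1/4) ≈ 0.958.

0.958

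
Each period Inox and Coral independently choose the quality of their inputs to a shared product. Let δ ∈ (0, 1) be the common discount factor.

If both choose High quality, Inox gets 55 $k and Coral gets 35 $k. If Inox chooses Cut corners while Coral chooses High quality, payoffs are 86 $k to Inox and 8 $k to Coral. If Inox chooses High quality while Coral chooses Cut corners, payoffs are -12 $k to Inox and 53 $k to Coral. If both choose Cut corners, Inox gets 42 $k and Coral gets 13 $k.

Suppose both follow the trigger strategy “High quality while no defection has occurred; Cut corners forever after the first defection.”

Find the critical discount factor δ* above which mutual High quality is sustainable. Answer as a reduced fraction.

31/44

For Inox: deviation gain 86−55 = 31, per-period punishment loss 55−42 = 13. IC gives δ ≥ 31/44.
For Coral: gain 18, loss 22 per period, so δ ≥ 18/40 = 9/20.
The tighter constraint is Inox's, so cooperation needs δ ≥ 31/44.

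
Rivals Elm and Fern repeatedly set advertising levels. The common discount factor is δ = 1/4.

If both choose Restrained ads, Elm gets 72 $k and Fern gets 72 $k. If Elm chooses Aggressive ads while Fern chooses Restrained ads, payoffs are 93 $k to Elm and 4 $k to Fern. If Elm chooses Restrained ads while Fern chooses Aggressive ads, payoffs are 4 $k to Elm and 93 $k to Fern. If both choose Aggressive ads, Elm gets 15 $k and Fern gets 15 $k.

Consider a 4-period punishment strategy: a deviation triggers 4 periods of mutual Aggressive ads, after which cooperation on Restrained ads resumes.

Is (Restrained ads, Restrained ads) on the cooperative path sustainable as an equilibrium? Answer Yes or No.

IC: δ+…+δ^4 ≥ (93−72)/(72−15) = 7/19.
At δ = 1/4: partial sum = 0.3320 < 0.3684. Cooperation not sustainable.

No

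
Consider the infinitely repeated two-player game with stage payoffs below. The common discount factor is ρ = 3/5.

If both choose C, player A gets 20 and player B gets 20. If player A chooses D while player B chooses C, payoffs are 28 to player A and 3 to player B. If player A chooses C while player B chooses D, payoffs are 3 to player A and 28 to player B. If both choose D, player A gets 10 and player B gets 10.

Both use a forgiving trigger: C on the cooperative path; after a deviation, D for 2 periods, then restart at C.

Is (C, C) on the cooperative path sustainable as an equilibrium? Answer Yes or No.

Yes

IC: ρ+…+ρ^2 ≥ (28−20)/(20−10) = 4/5.
At ρ = 3/5: partial sum = 0.9600 ≥ 0.8000. Cooperation sustainable.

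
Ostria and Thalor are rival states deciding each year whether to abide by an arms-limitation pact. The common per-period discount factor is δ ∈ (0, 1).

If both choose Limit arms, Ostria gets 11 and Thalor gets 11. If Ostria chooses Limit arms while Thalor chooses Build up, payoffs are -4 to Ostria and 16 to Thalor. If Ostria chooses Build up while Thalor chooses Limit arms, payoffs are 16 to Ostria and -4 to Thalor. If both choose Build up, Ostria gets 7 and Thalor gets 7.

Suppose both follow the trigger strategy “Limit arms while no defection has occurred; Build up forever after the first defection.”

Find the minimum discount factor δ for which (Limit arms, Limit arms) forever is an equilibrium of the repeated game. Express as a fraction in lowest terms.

Cooperation forever yields 11 each period: 11/(1−δ).
Deviating yields 16 once, then 7 forever: 16 + 7δ/(1−δ).
No profitable deviation requires 11/(1−δ) ≥ 16 + 7δ/(1−δ).
Multiplying by (1−δ): 11 ≥ 16(1−δ) + 7δ = 16 − 9δ.
So 9δ ≥ 5, i.e. δ ≥ 5/9.

5/9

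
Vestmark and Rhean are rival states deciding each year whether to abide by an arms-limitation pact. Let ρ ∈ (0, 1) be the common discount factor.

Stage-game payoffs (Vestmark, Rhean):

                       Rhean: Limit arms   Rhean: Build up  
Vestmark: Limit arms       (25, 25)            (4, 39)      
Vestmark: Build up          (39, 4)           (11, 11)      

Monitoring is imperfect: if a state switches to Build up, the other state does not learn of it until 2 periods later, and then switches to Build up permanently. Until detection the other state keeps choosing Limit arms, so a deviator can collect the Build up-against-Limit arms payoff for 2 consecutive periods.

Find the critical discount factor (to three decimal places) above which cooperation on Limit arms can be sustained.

The best deviation is to choose Build up for all 2 undetected periods, earning 39 each, then 11 forever once detected.
Deviation value: 39(1−ρ^2)/(1−ρ) + 11ρ^2/(1−ρ); cooperation value: 25/(1−ρ).
IC: 25 ≥ 39(1−ρ^2) + 11ρ^2 = 39 − 28ρ^2.
So ρ^2 ≥ 14/28 = 1/2, giving ρ ≥ (1/2)^(1/2) ≈ 0.707.

0.707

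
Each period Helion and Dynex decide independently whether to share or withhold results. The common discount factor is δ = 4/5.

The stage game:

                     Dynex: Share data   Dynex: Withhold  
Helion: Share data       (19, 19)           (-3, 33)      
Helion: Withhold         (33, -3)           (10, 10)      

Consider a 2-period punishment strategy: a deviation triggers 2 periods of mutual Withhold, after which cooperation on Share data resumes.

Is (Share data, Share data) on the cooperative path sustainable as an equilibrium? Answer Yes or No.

IC: δ+…+δ^2 ≥ (33−19)/(19−10) = 14/9.
At δ = 4/5: partial sum = 1.4400 < 1.5556. Cooperation not sustainable.

No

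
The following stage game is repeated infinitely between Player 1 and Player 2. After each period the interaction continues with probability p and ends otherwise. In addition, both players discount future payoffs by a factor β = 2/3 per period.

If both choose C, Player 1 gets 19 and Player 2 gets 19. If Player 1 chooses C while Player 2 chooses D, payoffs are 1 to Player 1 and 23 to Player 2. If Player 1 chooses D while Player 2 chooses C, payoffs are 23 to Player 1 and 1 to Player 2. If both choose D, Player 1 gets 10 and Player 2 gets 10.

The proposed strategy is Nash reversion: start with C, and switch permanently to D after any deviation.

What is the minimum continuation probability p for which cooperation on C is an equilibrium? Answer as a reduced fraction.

With continuation probability p and discount β, the effective per-period discount factor is βp.
Grim-trigger IC: βp ≥ (23−19)/(23−10) = 4/13.
So p ≥ (4/13)/(2/3) = 6/13.

6/13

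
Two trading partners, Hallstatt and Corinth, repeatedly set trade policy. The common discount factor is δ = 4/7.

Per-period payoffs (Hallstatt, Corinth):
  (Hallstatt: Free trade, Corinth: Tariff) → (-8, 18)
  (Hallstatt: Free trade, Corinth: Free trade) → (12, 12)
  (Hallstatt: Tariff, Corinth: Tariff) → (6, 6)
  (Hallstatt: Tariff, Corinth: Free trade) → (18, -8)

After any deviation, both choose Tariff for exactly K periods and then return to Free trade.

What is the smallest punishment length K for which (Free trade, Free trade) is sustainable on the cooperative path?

3

Need Σ_{k=1}^{K} δ^k ≥ (18−12)/(12−6) = 1.0000 at δ = 4/7.
At K = 2 the sum is 0.8980 < 1.0000; at K = 3 it is 1.0845 ≥ 1.0000.
So the minimum punishment length is K = 3.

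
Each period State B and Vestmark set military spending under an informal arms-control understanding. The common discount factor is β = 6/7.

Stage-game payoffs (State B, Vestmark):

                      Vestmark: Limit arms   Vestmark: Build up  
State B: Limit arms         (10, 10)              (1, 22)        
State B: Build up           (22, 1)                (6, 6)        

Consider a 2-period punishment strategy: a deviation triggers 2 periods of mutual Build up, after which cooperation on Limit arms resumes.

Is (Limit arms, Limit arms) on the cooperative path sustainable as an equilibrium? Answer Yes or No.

IC: β+…+β^2 ≥ (22−10)/(10−6) = 3.
At β = 6/7: partial sum = 1.5918 < 3.0000. Cooperation not sustainable.

No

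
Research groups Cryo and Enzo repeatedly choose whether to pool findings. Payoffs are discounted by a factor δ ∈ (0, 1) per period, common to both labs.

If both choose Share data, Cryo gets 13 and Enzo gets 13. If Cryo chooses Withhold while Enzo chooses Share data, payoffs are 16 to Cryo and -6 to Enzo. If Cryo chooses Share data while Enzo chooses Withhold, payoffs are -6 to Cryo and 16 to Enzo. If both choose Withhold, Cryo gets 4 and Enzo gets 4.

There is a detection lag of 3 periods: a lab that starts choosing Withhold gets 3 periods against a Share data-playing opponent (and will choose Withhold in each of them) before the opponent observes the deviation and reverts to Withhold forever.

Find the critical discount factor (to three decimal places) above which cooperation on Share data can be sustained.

The best deviation is to choose Withhold for all 3 undetected periods, earning 16 each, then 4 forever once detected.
Deviation value: 16(1−δ^3)/(1−δ) + 4δ^3/(1−δ); cooperation value: 13/(1−δ).
IC: 13 ≥ 16(1−δ^3) + 4δ^3 = 16 − 12δ^3.
So δ^3 ≥ 3/12 = 1/4, giving δ ≥ (1/4)^(1/3) ≈ 0.630.

0.630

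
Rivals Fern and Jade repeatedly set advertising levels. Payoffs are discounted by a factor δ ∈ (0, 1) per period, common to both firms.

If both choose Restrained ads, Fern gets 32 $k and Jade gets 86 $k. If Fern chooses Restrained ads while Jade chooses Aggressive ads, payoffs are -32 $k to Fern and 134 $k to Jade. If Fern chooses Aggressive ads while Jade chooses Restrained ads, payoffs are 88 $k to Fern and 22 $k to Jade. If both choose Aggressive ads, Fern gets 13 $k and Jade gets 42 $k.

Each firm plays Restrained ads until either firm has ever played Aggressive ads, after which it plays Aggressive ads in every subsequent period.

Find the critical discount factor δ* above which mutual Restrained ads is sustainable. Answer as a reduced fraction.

For Fern: deviation gain 88−32 = 56, per-period punishment loss 32−13 = 19. IC gives δ ≥ 56/75.
For Jade: gain 48, loss 44 per period, so δ ≥ 48/92 = 12/23.
The tighter constraint is Fern's, so cooperation needs δ ≥ 56/75.

56/75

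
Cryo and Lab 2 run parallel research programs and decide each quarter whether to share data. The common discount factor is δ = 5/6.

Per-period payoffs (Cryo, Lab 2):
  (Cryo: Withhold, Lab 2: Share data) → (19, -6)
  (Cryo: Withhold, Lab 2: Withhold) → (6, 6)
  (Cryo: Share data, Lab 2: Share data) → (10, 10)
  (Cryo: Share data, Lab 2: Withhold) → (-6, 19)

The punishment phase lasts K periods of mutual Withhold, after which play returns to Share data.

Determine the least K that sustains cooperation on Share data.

No profitable deviation requires (10−6)(δ+…+δ^K) ≥ 19−10, i.e. δ+…+δ^K ≥ 9/4 ≈ 2.2500.
With δ = 5/6, the partial sums are K=1: 0.8333, K=2: 1.5278, K=3: 2.1065, K=4: 2.5887.
K = 4 is the first length at which the sum reaches 2.2500.

4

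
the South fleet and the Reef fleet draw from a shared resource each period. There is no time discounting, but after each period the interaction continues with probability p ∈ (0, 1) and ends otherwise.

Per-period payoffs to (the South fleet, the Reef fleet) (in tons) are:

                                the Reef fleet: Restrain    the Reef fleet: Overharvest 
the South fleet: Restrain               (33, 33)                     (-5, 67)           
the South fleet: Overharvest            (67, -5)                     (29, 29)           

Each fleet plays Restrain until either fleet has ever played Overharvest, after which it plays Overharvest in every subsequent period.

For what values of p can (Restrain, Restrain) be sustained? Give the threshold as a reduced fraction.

17/19

Expected cooperation value is 33 + p·33 + p²·33 + … = 33/(1−p); deviation gives 67 + p·29/(1−p).
33 ≥ 67(1−p) + 29p ⇒ 38p ≥ 34 ⇒ p ≥ 34/38 = 17/19.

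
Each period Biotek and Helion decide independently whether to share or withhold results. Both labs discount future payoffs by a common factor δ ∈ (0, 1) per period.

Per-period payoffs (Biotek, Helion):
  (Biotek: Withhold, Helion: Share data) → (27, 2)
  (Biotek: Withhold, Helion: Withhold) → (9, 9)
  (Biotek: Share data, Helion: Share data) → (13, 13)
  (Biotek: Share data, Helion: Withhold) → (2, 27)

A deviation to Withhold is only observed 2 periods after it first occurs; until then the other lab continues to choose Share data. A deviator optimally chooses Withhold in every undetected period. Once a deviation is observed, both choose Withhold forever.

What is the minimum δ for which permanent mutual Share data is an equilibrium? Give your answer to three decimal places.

Deviating for the 2 undetected periods gains 27−13 = 14 per period over cooperation, then loses 13−9 = 4 per period forever once punishment starts.
Gain: 14(1 + δ + … + δ^1); loss: 4·δ^2/(1−δ).
No profitable deviation ⇔ 14(1−δ^2) ≤ 4·δ^2, i.e. δ^2 ≥ 14/(14+4) = 7/9.
Hence δ ≥ (7/9)^(1/2) ≈ 0.882.

0.882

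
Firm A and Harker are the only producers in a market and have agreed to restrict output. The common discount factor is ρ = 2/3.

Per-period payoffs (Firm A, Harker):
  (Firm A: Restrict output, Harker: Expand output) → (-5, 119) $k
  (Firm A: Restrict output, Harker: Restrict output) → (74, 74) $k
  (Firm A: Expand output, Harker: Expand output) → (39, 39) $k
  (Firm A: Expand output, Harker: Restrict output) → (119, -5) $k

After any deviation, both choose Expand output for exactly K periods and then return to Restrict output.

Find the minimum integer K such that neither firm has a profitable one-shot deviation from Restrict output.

Need Σ_{k=1}^{K} ρ^k ≥ (119−74)/(74−39) = 1.2857 at ρ = 2/3.
At K = 2 the sum is 1.1111 < 1.2857; at K = 3 it is 1.4074 ≥ 1.2857.
So the minimum punishment length is K = 3.

3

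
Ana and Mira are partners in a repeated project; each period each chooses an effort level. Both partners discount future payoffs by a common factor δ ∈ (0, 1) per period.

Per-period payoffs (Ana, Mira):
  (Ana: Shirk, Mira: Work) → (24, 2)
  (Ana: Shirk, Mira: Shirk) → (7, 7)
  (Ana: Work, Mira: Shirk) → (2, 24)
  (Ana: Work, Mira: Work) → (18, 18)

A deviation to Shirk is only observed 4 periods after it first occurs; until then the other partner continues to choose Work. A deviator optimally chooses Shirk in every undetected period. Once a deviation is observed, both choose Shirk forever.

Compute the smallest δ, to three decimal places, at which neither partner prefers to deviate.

0.771

A deviator earns 24 for 4 periods, then 7 forever; cooperating earns 18 forever. Multiplying the IC by (1−δ):
18 ≥ 24(1−δ^4) + 7δ^4, so 17·δ^4 ≥ 6 and δ^4 ≥ 6/17.
δ ≥ (6/17)^(1/4) ≈ 0.771.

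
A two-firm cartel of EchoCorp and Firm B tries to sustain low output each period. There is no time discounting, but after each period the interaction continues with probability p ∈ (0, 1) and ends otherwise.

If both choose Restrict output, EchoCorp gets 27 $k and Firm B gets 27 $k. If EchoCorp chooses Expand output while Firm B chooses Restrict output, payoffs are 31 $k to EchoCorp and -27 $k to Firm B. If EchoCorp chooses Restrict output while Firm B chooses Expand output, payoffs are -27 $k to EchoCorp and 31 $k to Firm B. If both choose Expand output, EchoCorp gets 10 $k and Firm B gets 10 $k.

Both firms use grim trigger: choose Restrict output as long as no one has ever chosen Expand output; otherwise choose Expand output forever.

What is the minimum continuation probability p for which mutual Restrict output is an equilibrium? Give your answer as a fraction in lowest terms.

With no time discounting, the continuation probability p plays the role of the discount factor.
Grim-trigger IC: 27/(1−p) ≥ 31 + 10p/(1−p) ⇒ p ≥ (31−27)/(31−10) = 4/21.

4/21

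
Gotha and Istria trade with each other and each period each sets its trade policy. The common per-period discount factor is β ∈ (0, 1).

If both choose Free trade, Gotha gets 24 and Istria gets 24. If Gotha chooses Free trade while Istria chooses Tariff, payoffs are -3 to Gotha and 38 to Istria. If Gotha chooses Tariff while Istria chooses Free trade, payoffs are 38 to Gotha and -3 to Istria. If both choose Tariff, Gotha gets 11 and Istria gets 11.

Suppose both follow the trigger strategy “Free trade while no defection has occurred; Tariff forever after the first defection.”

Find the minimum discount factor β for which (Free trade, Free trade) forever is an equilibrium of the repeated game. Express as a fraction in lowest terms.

Cooperation forever yields 24 each period: 24/(1−β).
Deviating yields 38 once, then 11 forever: 38 + 11β/(1−β).
No profitable deviation requires 24/(1−β) ≥ 38 + 11β/(1−β).
Multiplying by (1−β): 24 ≥ 38(1−β) + 11β = 38 − 27β.
So 27β ≥ 14, i.e. β ≥ 14/27.

14/27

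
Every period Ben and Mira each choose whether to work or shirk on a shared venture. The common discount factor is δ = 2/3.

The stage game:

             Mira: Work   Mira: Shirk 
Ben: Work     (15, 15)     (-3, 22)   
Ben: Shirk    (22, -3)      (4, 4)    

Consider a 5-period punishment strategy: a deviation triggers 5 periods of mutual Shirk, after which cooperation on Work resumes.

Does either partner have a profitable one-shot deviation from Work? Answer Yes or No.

A one-shot deviation gives 22 now, then 4 for 5 periods, then back to 15.
Gain from deviating: (22−15) today; loss: (15−4) in each of the next 5 periods.
No-deviation condition: (15−4)(δ+…+δ^5) ≥ 22−15, i.e. δ+…+δ^5 ≥ 7/11.
At δ = 2/3: δ+…+δ^5 = 1.7366 ≥ 0.6364.
So cooperation is sustainable.

No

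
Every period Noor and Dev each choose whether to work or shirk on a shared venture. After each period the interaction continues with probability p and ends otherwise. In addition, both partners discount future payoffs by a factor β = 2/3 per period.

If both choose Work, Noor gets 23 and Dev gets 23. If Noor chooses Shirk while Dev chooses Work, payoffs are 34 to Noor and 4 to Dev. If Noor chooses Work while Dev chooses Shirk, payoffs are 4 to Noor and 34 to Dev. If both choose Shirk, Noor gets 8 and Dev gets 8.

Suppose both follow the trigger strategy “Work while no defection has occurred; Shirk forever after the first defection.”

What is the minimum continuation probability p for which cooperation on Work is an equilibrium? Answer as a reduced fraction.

With continuation probability p and discount β, the effective per-period discount factor is βp.
Grim-trigger IC: βp ≥ (34−23)/(34−8) = 11/26.
So p ≥ (11/26)/(2/3) = 33/52.

33/52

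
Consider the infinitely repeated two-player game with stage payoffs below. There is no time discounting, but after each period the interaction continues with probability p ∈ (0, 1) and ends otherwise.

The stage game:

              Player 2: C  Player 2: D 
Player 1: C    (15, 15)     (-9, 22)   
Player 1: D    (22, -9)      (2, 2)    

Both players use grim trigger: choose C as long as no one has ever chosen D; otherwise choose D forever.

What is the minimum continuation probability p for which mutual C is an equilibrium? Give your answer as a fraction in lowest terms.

7/20

With no time discounting, the continuation probability p plays the role of the discount factor.
Grim-trigger IC: 15/(1−p) ≥ 22 + 2p/(1−p) ⇒ p ≥ (22−15)/(22−2) = 7/20.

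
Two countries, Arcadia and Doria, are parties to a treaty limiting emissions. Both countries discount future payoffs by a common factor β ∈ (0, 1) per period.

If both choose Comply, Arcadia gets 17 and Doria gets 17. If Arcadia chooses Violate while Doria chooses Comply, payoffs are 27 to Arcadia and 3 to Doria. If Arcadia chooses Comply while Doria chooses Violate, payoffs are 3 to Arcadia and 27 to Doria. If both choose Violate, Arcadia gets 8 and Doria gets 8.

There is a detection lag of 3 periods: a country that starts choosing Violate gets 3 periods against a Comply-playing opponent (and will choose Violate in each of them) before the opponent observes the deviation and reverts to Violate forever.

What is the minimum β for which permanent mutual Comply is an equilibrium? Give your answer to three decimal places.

Deviating for the 3 undetected periods gains 27−17 = 10 per period over cooperation, then loses 17−8 = 9 per period forever once punishment starts.
Gain: 10(1 + β + … + β^2); loss: 9·β^3/(1−β).
No profitable deviation ⇔ 10(1−β^3) ≤ 9·β^3, i.e. β^3 ≥ 10/(10+9) = 10/19.
Hence β ≥ (10/19)^(1/3) ≈ 0.807.

0.807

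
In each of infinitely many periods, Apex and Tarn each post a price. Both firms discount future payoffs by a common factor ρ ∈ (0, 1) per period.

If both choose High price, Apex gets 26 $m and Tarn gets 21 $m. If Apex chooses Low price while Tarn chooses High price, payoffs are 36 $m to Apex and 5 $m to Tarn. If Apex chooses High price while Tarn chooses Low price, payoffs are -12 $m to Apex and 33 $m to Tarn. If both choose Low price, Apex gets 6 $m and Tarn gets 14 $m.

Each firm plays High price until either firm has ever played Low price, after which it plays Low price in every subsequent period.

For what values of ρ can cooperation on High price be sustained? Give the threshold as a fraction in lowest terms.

12/19

For Apex: deviation gain 36−26 = 10, per-period punishment loss 26−6 = 20. IC gives ρ ≥ 10/30 = 1/3.
For Tarn: gain 12, loss 7 per period, so ρ ≥ 12/19.
The tighter constraint is Tarn's, so cooperation needs ρ ≥ 12/19.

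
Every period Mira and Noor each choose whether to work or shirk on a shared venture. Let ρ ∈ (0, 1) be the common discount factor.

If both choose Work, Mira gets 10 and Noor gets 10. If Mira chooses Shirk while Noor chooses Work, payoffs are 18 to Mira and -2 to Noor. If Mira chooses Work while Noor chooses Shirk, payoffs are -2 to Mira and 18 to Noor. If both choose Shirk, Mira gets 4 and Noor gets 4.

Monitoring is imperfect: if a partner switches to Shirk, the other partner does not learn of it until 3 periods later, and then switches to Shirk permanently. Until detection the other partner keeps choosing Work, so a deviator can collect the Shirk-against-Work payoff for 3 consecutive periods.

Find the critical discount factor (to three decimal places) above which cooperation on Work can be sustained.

The best deviation is to choose Shirk for all 3 undetected periods, earning 18 each, then 4 forever once detected.
Deviation value: 18(1−ρ^3)/(1−ρ) + 4ρ^3/(1−ρ); cooperation value: 10/(1−ρ).
IC: 10 ≥ 18(1−ρ^3) + 4ρ^3 = 18 − 14ρ^3.
So ρ^3 ≥ 8/14 = 4/7, giving ρ ≥ (4/7)^(1/3) ≈ 0.830.

0.830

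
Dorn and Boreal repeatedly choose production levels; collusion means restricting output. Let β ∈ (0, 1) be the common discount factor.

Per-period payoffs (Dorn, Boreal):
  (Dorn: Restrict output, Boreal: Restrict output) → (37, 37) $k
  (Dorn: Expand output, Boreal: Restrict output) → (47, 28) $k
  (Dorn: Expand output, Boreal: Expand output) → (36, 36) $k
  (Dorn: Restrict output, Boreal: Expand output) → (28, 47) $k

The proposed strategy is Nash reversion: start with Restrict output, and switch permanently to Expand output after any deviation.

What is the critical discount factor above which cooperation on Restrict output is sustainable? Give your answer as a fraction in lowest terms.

One-period gain from deviating is 47 − 37 = 10. The loss is 37 − 36 = 1 in every subsequent period, with present value 1·β/(1−β).
Deviation is unprofitable when 1·β/(1−β) ≥ 10, i.e. β/(1−β) ≥ 10.
Equivalently β ≥ 10/(10+1) = 10/11.

10/11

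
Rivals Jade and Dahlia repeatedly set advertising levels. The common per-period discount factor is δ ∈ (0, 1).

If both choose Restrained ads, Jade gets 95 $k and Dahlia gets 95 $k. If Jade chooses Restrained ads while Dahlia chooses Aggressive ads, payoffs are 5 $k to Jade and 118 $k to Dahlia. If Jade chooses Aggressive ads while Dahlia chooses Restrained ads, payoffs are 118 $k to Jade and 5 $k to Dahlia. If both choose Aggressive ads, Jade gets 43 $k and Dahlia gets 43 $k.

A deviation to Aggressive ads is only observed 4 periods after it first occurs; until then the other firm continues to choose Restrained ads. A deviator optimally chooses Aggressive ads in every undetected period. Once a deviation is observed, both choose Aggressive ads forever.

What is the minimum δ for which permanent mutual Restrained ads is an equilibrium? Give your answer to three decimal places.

Deviating for the 4 undetected periods gains 118−95 = 23 per period over cooperation, then loses 95−43 = 52 per period forever once punishment starts.
Gain: 23(1 + δ + … + δ^3); loss: 52·δ^4/(1−δ).
No profitable deviation ⇔ 23(1−δ^4) ≤ 52·δ^4, i.e. δ^4 ≥ 23/(23+52) = 23/75.
Hence δ ≥ (23/75)^(1/4) ≈ 0.744.

0.744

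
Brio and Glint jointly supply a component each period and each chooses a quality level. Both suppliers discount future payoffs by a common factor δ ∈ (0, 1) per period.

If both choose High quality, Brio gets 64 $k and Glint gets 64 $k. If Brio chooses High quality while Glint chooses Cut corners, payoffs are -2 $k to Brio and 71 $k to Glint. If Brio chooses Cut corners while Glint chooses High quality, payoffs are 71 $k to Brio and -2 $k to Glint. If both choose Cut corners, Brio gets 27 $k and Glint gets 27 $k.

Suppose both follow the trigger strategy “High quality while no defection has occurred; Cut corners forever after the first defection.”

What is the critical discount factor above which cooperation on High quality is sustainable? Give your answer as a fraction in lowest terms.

One-period gain from deviating is 71 − 64 = 7. The loss is 64 − 27 = 37 in every subsequent period, with present value 37·δ/(1−δ).
Deviation is unprofitable when 37·δ/(1−δ) ≥ 7, i.e. δ/(1−δ) ≥ 7/37.
Equivalently δ ≥ 7/(7+37) = 7/44.

7/44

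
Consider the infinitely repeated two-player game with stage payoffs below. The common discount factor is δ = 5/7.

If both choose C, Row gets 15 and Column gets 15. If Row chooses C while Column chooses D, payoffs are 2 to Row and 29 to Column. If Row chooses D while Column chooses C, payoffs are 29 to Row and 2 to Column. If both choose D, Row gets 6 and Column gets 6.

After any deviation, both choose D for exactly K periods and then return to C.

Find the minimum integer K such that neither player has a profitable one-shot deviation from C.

IC: δ(1−δ^K)/(1−δ) ≥ (29−15)/(15−6) = 14/9.
With δ = 5/7: need 1 − δ^K ≥ 14/9·(1−5/7)/(5/7), i.e. δ^K ≤ 0.3778.
Since (5/7)^2 = 0.5102 and (5/7)^3 = 0.3644, the smallest such K is 3.

3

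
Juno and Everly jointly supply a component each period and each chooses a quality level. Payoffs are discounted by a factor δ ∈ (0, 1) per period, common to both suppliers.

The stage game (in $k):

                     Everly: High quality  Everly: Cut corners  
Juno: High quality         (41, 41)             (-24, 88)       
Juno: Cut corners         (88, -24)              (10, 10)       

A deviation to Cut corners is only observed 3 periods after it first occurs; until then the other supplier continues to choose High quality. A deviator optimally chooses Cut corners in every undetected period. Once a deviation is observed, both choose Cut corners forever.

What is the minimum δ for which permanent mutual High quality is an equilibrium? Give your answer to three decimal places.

The best deviation is to choose Cut corners for all 3 undetected periods, earning 88 each, then 10 forever once detected.
Deviation value: 88(1−δ^3)/(1−δ) + 10δ^3/(1−δ); cooperation value: 41/(1−δ).
IC: 41 ≥ 88(1−δ^3) + 10δ^3 = 88 − 78δ^3.
So δ^3 ≥ 47/78, giving δ ≥ (47/78)^(1/3) ≈ 0.845.

0.845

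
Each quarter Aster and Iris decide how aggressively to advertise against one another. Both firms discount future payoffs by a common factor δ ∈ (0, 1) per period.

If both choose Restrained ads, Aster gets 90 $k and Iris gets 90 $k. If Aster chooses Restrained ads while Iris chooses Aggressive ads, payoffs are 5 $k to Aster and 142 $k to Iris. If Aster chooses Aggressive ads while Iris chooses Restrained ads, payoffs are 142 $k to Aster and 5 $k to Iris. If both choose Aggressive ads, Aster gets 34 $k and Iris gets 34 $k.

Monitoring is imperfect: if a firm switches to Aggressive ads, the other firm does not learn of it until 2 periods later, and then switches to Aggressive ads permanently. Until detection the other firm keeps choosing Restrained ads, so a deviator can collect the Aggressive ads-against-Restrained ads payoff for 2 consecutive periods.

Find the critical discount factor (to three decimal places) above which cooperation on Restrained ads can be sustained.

0.694

A deviator earns 142 for 2 periods, then 34 forever; cooperating earns 90 forever. Multiplying the IC by (1−δ):
90 ≥ 142(1−δ^2) + 34δ^2, so 108·δ^2 ≥ 52 and δ^2 ≥ 13/27.
δ ≥ (13/27)^(1/2) ≈ 0.694.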